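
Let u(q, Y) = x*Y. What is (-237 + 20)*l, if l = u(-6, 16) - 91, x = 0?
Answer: 19747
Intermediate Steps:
u(q, Y) = 0 (u(q, Y) = 0*Y = 0)
l = -91 (l = 0 - 91 = -91)
(-237 + 20)*l = (-237 + 20)*(-91) = -217*(-91) = 19747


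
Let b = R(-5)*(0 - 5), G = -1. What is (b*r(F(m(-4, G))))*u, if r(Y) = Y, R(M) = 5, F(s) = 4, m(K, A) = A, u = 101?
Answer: -10100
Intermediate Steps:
b = -25 (b = 5*(0 - 5) = 5*(-5) = -25)
(b*r(F(m(-4, G))))*u = -25*4*101 = -100*101 = -10100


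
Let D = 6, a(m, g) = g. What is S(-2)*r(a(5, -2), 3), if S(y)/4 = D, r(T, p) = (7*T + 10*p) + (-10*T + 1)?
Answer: 888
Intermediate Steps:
r(T, p) = 1 - 3*T + 10*p (r(T, p) = (7*T + 10*p) + (1 - 10*T) = 1 - 3*T + 10*p)
S(y) = 24 (S(y) = 4*6 = 24)
S(-2)*r(a(5, -2), 3) = 24*(1 - 3*(-2) + 10*3) = 24*(1 + 6 + 30) = 24*37 = 888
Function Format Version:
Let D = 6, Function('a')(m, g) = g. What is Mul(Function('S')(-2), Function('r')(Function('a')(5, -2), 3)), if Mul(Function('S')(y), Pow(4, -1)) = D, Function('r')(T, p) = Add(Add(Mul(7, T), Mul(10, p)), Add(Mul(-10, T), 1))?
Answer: 888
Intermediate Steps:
Function('r')(T, p) = Add(1, Mul(-3, T), Mul(10, p)) (Function('r')(T, p) = Add(Add(Mul(7, T), Mul(10, p)), Add(1, Mul(-10, T))) = Add(1, Mul(-3, T), Mul(10, p)))
Function('S')(y) = 24 (Function('S')(y) = Mul(4, 6) = 24)
Mul(Function('S')(-2), Function('r')(Function('a')(5, -2), 3)) = Mul(24, Add(1, Mul(-3, -2), Mul(10, 3))) = Mul(24, Add(1, 6, 30)) = Mul(24, 37) = 888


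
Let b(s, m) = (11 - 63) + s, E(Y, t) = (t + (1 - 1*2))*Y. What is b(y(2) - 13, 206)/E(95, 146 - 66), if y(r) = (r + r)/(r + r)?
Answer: -64/7505 ≈ -0.0085277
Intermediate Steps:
E(Y, t) = Y*(-1 + t) (E(Y, t) = (t + (1 - 2))*Y = (t - 1)*Y = (-1 + t)*Y = Y*(-1 + t))
y(r) = 1 (y(r) = (2*r)/((2*r)) = (2*r)*(1/(2*r)) = 1)
b(s, m) = -52 + s
b(y(2) - 13, 206)/E(95, 146 - 66) = (-52 + (1 - 13))/((95*(-1 + (146 - 66)))) = (-52 - 12)/((95*(-1 + 80))) = -64/(95*79) = -64/7505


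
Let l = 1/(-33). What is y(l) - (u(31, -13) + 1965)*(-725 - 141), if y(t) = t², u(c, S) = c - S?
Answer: 1894635667/1089 ≈ 1.7398e+6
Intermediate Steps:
l = -1/33 ≈ -0.030303
y(l) - (u(31, -13) + 1965)*(-725 - 141) = (-1/33)² - ((31 - 1*(-13)) + 1965)*(-725 - 141) = 1/1089 - ((31 + 13) + 1965)*(-866) = 1/1089 - (44 + 1965)*(-866) = 1/1089 - 2009*(-866) = 1/1089 - 1*(-1739794) = 1/1089 + 1739794 = 1894635667/1089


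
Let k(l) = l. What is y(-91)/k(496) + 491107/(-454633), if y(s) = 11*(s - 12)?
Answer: -758688261/225497968 ≈ -3.3645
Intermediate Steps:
y(s) = -132 + 11*s (y(s) = 11*(-12 + s) = -132 + 11*s)
y(-91)/k(496) + 491107/(-454633) = (-132 + 11*(-91))/496 + 491107/(-454633) = (-132 - 1001)*(1/496) + 491107*(-1/454633) = -1133*1/496 - 491107/454633 = -1133/496 - 491107/454633 = -758688261/225497968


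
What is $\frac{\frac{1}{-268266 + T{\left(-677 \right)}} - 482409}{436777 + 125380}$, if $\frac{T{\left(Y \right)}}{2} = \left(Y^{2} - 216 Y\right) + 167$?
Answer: $- \frac{454038526709}{529096546830} \approx -0.85814$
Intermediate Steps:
$T{\left(Y \right)} = 334 - 432 Y + 2 Y^{2}$ ($T{\left(Y \right)} = 2 \left(\left(Y^{2} - 216 Y\right) + 167\right) = 2 \left(167 + Y^{2} - 216 Y\right) = 334 - 432 Y + 2 Y^{2}$)
$\frac{\frac{1}{-268266 + T{\left(-677 \right)}} - 482409}{436777 + 125380} = \frac{\frac{1}{-268266 + \left(334 - -292464 + 2 \left(-677\right)^{2}\right)} - 482409}{436777 + 125380} = \frac{\frac{1}{-268266 + \left(334 + 292464 + 2 \cdot 458329\right)} - 482409}{562157} = \left(\frac{1}{-268266 + \left(334 + 292464 + 916658\right)} - 482409\right) \frac{1}{562157} = \left(\frac{1}{-268266 + 1209456} - 482409\right) \frac{1}{562157} = \left(\frac{1}{941190} - 482409\right) \frac{1}{562157} = \left(- \frac{454038526709}{941190}\right) \frac{1}{562157} = - \frac{454038526709}{529096546830}$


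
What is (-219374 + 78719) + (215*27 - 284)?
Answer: -135134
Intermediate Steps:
(-219374 + 78719) + (215*27 - 284) = -140655 + (5805 - 284) = -140655 + 5521 = -135134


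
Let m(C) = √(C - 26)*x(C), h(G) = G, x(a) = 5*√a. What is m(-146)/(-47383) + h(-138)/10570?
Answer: -69/5285 + 10*√6278/47383 ≈ 0.0036662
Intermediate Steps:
m(C) = 5*√C*√(-26 + C) (m(C) = √(C - 26)*(5*√C) = √(-26 + C)*(5*√C) = 5*√C*√(-26 + C))
m(-146)/(-47383) + h(-138)/10570 = (5*√(-146)*√(-26 - 146))/(-47383) - 138/10570 = (5*(I*√146)*√(-172))*(-1/47383) - 138*1/10570 = (5*(I*√146)*(2*I*√43))*(-1/47383) - 69/5285 = -10*√6278*(-1/47383) - 69/5285 = 10*√6278/47383 - 69/5285 = -69/5285 + 10*√6278/47383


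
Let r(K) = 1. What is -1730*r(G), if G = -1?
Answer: -1730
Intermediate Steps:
-1730*r(G) = -1730*1 = -1730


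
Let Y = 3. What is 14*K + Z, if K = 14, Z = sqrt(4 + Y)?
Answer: 196 + sqrt(7) ≈ 198.65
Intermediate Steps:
Z = sqrt(7) (Z = sqrt(4 + 3) = sqrt(7) ≈ 2.6458)
14*K + Z = 14*14 + sqrt(7) = 196 + sqrt(7)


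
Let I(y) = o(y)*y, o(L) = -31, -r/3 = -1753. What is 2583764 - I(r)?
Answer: 2746793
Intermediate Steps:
r = 5259 (r = -3*(-1753) = 5259)
I(y) = -31*y
2583764 - I(r) = 2583764 - (-31)*5259 = 2583764 - 1*(-163029) = 2583764 + 163029 = 2746793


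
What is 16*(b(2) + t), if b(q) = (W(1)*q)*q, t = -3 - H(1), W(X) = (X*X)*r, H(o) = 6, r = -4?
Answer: -400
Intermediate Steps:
W(X) = -4*X**2 (W(X) = (X*X)*(-4) = X**2*(-4) = -4*X**2)
t = -9 (t = -3 - 1*6 = -3 - 6 = -9)
b(q) = -4*q**2 (b(q) = ((-4*1**2)*q)*q = ((-4*1)*q)*q = (-4*q)*q = -4*q**2)
16*(b(2) + t) = 16*(-4*2**2 - 9) = 16*(-4*4 - 9) = 16*(-16 - 9) = 16*(-25) = -400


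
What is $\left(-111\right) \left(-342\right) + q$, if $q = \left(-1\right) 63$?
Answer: $37899$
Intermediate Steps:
$q = -63$
$\left(-111\right) \left(-342\right) + q = \left(-111\right) \left(-342\right) - 63 = 37962 - 63 = 37899$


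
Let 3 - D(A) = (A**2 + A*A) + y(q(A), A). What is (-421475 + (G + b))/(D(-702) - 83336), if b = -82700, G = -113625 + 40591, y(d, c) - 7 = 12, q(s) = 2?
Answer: 192403/356320 ≈ 0.53997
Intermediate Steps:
y(d, c) = 19 (y(d, c) = 7 + 12 = 19)
G = -73034
D(A) = -16 - 2*A**2 (D(A) = 3 - ((A**2 + A*A) + 19) = 3 - ((A**2 + A**2) + 19) = 3 - (2*A**2 + 19) = 3 - (19 + 2*A**2) = 3 + (-19 - 2*A**2) = -16 - 2*A**2)
(-421475 + (G + b))/(D(-702) - 83336) = (-421475 + (-73034 - 82700))/((-16 - 2*(-702)**2) - 83336) = (-421475 - 155734)/((-16 - 2*492804) - 83336) = -577209/((-16 - 985608) - 83336) = -577209/(-985624 - 83336) = -577209/(-1068960) = -577209*(-1/1068960) = 192403/356320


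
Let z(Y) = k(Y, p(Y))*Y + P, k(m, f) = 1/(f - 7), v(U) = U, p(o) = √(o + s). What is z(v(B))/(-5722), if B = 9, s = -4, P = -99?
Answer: 4419/251768 + 9*√5/251768 ≈ 0.017632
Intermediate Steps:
p(o) = √(-4 + o) (p(o) = √(o - 4) = √(-4 + o))
k(m, f) = 1/(-7 + f)
z(Y) = -99 + Y/(-7 + √(-4 + Y)) (z(Y) = Y/(-7 + √(-4 + Y)) - 99 = -99 + Y/(-7 + √(-4 + Y)))
z(v(B))/(-5722) = (-99 + 9/(-7 + √(-4 + 9)))/(-5722) = (-99 + 9/(-7 + √5))*(-1/5722) = 99/5722 - 9/(5722*(-7 + √5))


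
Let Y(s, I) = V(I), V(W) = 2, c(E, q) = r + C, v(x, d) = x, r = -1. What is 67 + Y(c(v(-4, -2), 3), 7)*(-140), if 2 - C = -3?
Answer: -213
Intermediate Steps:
C = 5 (C = 2 - 1*(-3) = 2 + 3 = 5)
c(E, q) = 4 (c(E, q) = -1 + 5 = 4)
Y(s, I) = 2
67 + Y(c(v(-4, -2), 3), 7)*(-140) = 67 + 2*(-140) = 67 - 280 = -213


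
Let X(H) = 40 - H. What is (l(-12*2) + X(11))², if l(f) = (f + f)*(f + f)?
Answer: 5442889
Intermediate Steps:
l(f) = 4*f² (l(f) = (2*f)*(2*f) = 4*f²)
(l(-12*2) + X(11))² = (4*(-12*2)² + (40 - 1*11))² = (4*(-24)² + (40 - 11))² = (4*576 + 29)² = (2304 + 29)² = 2333² = 5442889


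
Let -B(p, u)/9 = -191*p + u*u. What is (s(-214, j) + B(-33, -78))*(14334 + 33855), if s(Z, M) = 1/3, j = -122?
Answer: -5372238224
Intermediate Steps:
s(Z, M) = 1/3
B(p, u) = -9*u**2 + 1719*p (B(p, u) = -9*(-191*p + u*u) = -9*(-191*p + u**2) = -9*(u**2 - 191*p) = -9*u**2 + 1719*p)
(s(-214, j) + B(-33, -78))*(14334 + 33855) = (1/3 + (-9*(-78)**2 + 1719*(-33)))*(14334 + 33855) = (1/3 + (-9*6084 - 56727))*48189 = (1/3 + (-54756 - 56727))*48189 = (1/3 - 111483)*48189 = -334448/3*48189 = -5372238224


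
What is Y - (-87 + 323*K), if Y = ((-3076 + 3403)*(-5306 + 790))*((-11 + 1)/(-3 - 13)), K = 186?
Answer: -1965897/2 ≈ -9.8295e+5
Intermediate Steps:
Y = -1845915/2 (Y = (327*(-4516))*(-10/(-16)) = -(-14767320)*(-1)/16 = -1476732*5/8 = -1845915/2 ≈ -9.2296e+5)
Y - (-87 + 323*K) = -1845915/2 - (-87 + 323*186) = -1845915/2 - (-87 + 60078) = -1845915/2 - 1*59991 = -1845915/2 - 59991 = -1965897/2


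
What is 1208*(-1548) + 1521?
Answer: -1868463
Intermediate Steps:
1208*(-1548) + 1521 = -1869984 + 1521 = -1868463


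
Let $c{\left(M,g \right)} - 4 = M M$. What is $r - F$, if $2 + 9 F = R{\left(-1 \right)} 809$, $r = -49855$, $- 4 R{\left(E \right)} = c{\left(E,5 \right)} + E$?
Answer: $- \frac{447884}{9} \approx -49765.0$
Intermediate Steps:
$c{\left(M,g \right)} = 4 + M^{2}$ ($c{\left(M,g \right)} = 4 + M M = 4 + M^{2}$)
$R{\left(E \right)} = -1 - \frac{E}{4} - \frac{E^{2}}{4}$ ($R{\left(E \right)} = - \frac{\left(4 + E^{2}\right) + E}{4} = - \frac{4 + E + E^{2}}{4} = -1 - \frac{E}{4} - \frac{E^{2}}{4}$)
$F = - \frac{811}{9}$ ($F = - \frac{2}{9} + \frac{\left(-1 - - \frac{1}{4} - \frac{\left(-1\right)^{2}}{4}\right) 809}{9} = - \frac{2}{9} + \frac{\left(-1 + \frac{1}{4} - \frac{1}{4}\right) 809}{9} = - \frac{2}{9} + \frac{\left(-1\right) 809}{9} = - \frac{2}{9} + \frac{1}{9} \left(-809\right) = - \frac{2}{9} - \frac{809}{9} = - \frac{811}{9} \approx -90.111$)
$r - F = -49855 - - \frac{811}{9} = -49855 + \frac{811}{9} = - \frac{447884}{9}$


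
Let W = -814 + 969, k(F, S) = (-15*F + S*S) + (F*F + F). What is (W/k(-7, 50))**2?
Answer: 24025/7006609 ≈ 0.0034289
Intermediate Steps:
k(F, S) = F**2 + S**2 - 14*F (k(F, S) = (-15*F + S**2) + (F**2 + F) = (S**2 - 15*F) + (F + F**2) = F**2 + S**2 - 14*F)
W = 155
(W/k(-7, 50))**2 = (155/((-7)**2 + 50**2 - 14*(-7)))**2 = (155/(49 + 2500 + 98))**2 = (155/2647)**2 = 24025/7006609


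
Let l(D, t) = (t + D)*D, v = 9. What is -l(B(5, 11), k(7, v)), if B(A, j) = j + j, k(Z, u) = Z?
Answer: -638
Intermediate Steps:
B(A, j) = 2*j
l(D, t) = D*(D + t) (l(D, t) = (D + t)*D = D*(D + t))
-l(B(5, 11), k(7, v)) = -2*11*(2*11 + 7) = -22*(22 + 7) = -22*29 = -1*638 = -638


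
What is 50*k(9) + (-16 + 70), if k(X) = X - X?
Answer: 54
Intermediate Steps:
k(X) = 0
50*k(9) + (-16 + 70) = 50*0 + (-16 + 70) = 0 + 54 = 54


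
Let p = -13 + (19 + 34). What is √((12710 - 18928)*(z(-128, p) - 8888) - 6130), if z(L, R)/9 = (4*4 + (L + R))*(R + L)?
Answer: I*√299315778 ≈ 17301.0*I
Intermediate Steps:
p = 40 (p = -13 + 53 = 40)
z(L, R) = 9*(L + R)*(16 + L + R) (z(L, R) = 9*((4*4 + (L + R))*(R + L)) = 9*((16 + (L + R))*(L + R)) = 9*((16 + L + R)*(L + R)) = 9*((L + R)*(16 + L + R)) = 9*(L + R)*(16 + L + R))
√((12710 - 18928)*(z(-128, p) - 8888) - 6130) = √((12710 - 18928)*((9*(-128)² + 9*40² + 144*(-128) + 144*40 + 18*(-128)*40) - 8888) - 6130) = √(-6218*((9*16384 + 9*1600 - 18432 + 5760 - 92160) - 8888) - 6130) = √(-6218*((147456 + 14400 - 18432 + 5760 - 92160) - 8888) - 6130) = √(-6218*(57024 - 8888) - 6130) = √(-6218*48136 - 6130) = √(-299309648 - 6130) = √(-299315778) = I*√299315778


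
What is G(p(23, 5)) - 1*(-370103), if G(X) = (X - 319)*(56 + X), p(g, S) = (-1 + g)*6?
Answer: 334947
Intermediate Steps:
p(g, S) = -6 + 6*g
G(X) = (-319 + X)*(56 + X)
G(p(23, 5)) - 1*(-370103) = (-17864 + (-6 + 6*23)**2 - 263*(-6 + 6*23)) - 1*(-370103) = (-17864 + (-6 + 138)**2 - 263*(-6 + 138)) + 370103 = (-17864 + 132**2 - 263*132) + 370103 = (-17864 + 17424 - 34716) + 370103 = -35156 + 370103 = 334947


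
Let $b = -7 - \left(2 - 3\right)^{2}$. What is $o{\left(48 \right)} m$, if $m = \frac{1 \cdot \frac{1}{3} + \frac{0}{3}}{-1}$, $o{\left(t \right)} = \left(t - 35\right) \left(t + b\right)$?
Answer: $- \frac{520}{3} \approx -173.33$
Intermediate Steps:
$b = -8$ ($b = -7 - \left(-1\right)^{2} = -7 - 1 = -8$)
$o{\left(t \right)} = \left(-35 + t\right) \left(-8 + t\right)$ ($o{\left(t \right)} = \left(t - 35\right) \left(t - 8\right) = \left(-35 + t\right) \left(-8 + t\right)$)
$m = - \frac{1}{3}$ ($m = \left(1 \cdot \frac{1}{3} + 0 \cdot \frac{1}{3}\right) \left(-1\right) = \left(\frac{1}{3} + 0\right) \left(-1\right) = \frac{1}{3} \left(-1\right) = - \frac{1}{3} \approx -0.33333$)
$o{\left(48 \right)} m = \left(280 + 48^{2} - 2064\right) \left(- \frac{1}{3}\right) = \left(280 + 2304 - 2064\right) \left(- \frac{1}{3}\right) = 520 \left(- \frac{1}{3}\right) = - \frac{520}{3}$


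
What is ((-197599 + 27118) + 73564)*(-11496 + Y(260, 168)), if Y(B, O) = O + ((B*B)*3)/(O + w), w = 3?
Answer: 56027330032/57 ≈ 9.8294e+8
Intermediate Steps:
Y(B, O) = O + 3*B²/(3 + O) (Y(B, O) = O + ((B*B)*3)/(O + 3) = O + (B²*3)/(3 + O) = O + (3*B²)/(3 + O) = O + 3*B²/(3 + O))
((-197599 + 27118) + 73564)*(-11496 + Y(260, 168)) = ((-197599 + 27118) + 73564)*(-11496 + (168² + 3*168 + 3*260²)/(3 + 168)) = (-170481 + 73564)*(-11496 + (28224 + 504 + 3*67600)/171) = -96917*(-11496 + (28224 + 504 + 202800)/171) = -96917*(-11496 + (1/171)*231528) = -96917*(-11496 + 77176/57) = -96917*(-578096/57) = 56027330032/57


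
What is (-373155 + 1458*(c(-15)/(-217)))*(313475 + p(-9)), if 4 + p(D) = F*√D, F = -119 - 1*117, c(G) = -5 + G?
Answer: -25374058993725/217 + 57309396300*I/217 ≈ -1.1693e+11 + 2.641e+8*I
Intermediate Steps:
F = -236 (F = -119 - 117 = -236)
p(D) = -4 - 236*√D
(-373155 + 1458*(c(-15)/(-217)))*(313475 + p(-9)) = (-373155 + 1458*((-5 - 15)/(-217)))*(313475 + (-4 - 708*I)) = (-373155 + 1458*(-20*(-1/217)))*(313475 + (-4 - 708*I)) = (-373155 + 1458*(20/217))*(313475 + (-4 - 708*I)) = (-373155 + 29160/217)*(313471 - 708*I) = -80945475*(313471 - 708*I)/217 = -25374058993725/217 + 57309396300*I/217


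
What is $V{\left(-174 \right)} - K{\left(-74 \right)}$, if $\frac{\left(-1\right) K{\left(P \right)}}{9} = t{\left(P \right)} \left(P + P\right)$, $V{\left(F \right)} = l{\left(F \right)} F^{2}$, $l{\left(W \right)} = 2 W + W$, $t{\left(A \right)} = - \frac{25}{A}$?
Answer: $-15804522$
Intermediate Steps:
$l{\left(W \right)} = 3 W$
$V{\left(F \right)} = 3 F^{3}$ ($V{\left(F \right)} = 3 F F^{2} = 3 F^{3}$)
$K{\left(P \right)} = 450$ ($K{\left(P \right)} = - 9 - \frac{25}{P} \left(P + P\right) = - 9 - \frac{25}{P} 2 P = \left(-9\right) \left(-50\right) = 450$)
$V{\left(-174 \right)} - K{\left(-74 \right)} = 3 \left(-174\right)^{3} - 450 = 3 \left(-5268024\right) - 450 = -15804072 - 450 = -15804522$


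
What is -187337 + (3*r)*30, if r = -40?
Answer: -190937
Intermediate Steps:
-187337 + (3*r)*30 = -187337 + (3*(-40))*30 = -187337 - 120*30 = -187337 - 3600 = -190937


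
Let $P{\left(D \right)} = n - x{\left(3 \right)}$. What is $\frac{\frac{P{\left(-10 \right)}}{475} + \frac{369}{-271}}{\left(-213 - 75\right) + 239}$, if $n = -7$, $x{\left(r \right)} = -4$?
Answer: $\frac{176088}{6307525} \approx 0.027917$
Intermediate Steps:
$P{\left(D \right)} = -3$ ($P{\left(D \right)} = -7 - -4 = -7 + 4 = -3$)
$\frac{\frac{P{\left(-10 \right)}}{475} + \frac{369}{-271}}{\left(-213 - 75\right) + 239} = \frac{- \frac{3}{475} + \frac{369}{-271}}{\left(-213 - 75\right) + 239} = \frac{\left(-3\right) \frac{1}{475} + 369 \left(- \frac{1}{271}\right)}{-288 + 239} = \frac{- \frac{3}{475} - \frac{369}{271}}{-49} = \left(- \frac{176088}{128725}\right) \left(- \frac{1}{49}\right) = \frac{176088}{6307525}$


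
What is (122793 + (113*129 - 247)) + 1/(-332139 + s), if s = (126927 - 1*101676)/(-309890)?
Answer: 742821127562227/5417188419 ≈ 1.3712e+5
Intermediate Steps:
s = -1329/16310 (s = (126927 - 101676)*(-1/309890) = 25251*(-1/309890) = -1329/16310 ≈ -0.081484)
(122793 + (113*129 - 247)) + 1/(-332139 + s) = (122793 + (113*129 - 247)) + 1/(-332139 - 1329/16310) = (122793 + (14577 - 247)) + 1/(-5417188419/16310) = (122793 + 14330) - 16310/5417188419 = 137123 - 16310/5417188419 = 742821127562227/5417188419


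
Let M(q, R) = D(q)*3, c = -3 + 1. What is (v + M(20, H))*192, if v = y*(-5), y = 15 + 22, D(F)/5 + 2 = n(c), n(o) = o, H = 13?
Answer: -47040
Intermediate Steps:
c = -2
D(F) = -20 (D(F) = -10 + 5*(-2) = -10 - 10 = -20)
y = 37
M(q, R) = -60 (M(q, R) = -20*3 = -60)
v = -185 (v = 37*(-5) = -185)
(v + M(20, H))*192 = (-185 - 60)*192 = -245*192 = -47040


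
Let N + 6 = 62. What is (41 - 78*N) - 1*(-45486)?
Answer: 41159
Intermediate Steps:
N = 56 (N = -6 + 62 = 56)
(41 - 78*N) - 1*(-45486) = (41 - 78*56) - 1*(-45486) = (41 - 4368) + 45486 = -4327 + 45486 = 41159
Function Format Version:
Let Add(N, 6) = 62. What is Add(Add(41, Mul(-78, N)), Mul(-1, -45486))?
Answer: 41159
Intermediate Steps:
N = 56 (N = Add(-6, 62) = 56)
Add(Add(41, Mul(-78, N)), Mul(-1, -45486)) = Add(Add(41, Mul(-78, 56)), Mul(-1, -45486)) = Add(Add(41, -4368), 45486) = Add(-4327, 45486) = 41159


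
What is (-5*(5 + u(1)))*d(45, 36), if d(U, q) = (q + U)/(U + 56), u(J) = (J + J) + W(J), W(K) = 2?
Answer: -3645/101 ≈ -36.089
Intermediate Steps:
u(J) = 2 + 2*J (u(J) = (J + J) + 2 = 2*J + 2 = 2 + 2*J)
d(U, q) = (U + q)/(56 + U)
(-5*(5 + u(1)))*d(45, 36) = (-5*(5 + (2 + 2*1)))*((45 + 36)/(56 + 45)) = (-5*(5 + (2 + 2)))*(81/101) = (-5*(5 + 4))*((1/101)*81) = -5*9*(81/101) = -45*81/101 = -3645/101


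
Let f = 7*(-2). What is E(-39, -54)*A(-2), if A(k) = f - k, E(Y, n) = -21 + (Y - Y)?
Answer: 252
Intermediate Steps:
E(Y, n) = -21 (E(Y, n) = -21 + 0 = -21)
f = -14
A(k) = -14 - k
E(-39, -54)*A(-2) = -21*(-14 - 1*(-2)) = -21*(-14 + 2) = -21*(-12) = 252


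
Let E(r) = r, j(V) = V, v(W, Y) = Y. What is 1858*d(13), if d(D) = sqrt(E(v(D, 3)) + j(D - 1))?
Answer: 1858*sqrt(15) ≈ 7196.0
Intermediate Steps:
d(D) = sqrt(2 + D) (d(D) = sqrt(3 + (D - 1)) = sqrt(3 + (-1 + D)) = sqrt(2 + D))
1858*d(13) = 1858*sqrt(2 + 13) = 1858*sqrt(15)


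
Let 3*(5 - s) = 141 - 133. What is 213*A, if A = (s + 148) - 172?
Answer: -4615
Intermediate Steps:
s = 7/3 (s = 5 - (141 - 133)/3 = 5 - 1/3*8 = 5 - 8/3 = 7/3 ≈ 2.3333)
A = -65/3 (A = (7/3 + 148) - 172 = 451/3 - 172 = -65/3 ≈ -21.667)
213*A = 213*(-65/3) = -4615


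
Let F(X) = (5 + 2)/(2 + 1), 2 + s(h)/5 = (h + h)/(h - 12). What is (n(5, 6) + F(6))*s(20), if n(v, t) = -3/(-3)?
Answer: 50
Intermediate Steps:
n(v, t) = 1 (n(v, t) = -3*(-1/3) = 1)
s(h) = -10 + 10*h/(-12 + h) (s(h) = -10 + 5*((h + h)/(h - 12)) = -10 + 5*((2*h)/(-12 + h)) = -10 + 5*(2*h/(-12 + h)) = -10 + 10*h/(-12 + h))
F(X) = 7/3
(n(5, 6) + F(6))*s(20) = (1 + 7/3)*(120/(-12 + 20)) = 10*(120/8)/3 = 10*(120*(1/8))/3 = (10/3)*15 = 50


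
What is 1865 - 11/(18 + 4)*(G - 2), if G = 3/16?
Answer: 59709/32 ≈ 1865.9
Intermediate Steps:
G = 3/16 (G = 3*(1/16) = 3/16 ≈ 0.18750)
1865 - 11/(18 + 4)*(G - 2) = 1865 - 11/(18 + 4)*(3/16 - 2) = 1865 - 11/22*(-29)/16 = 1865 - 11*(1/22)*(-29)/16 = 1865 - (-29)/(2*16) = 1865 - 1*(-29/32) = 1865 + 29/32 = 59709/32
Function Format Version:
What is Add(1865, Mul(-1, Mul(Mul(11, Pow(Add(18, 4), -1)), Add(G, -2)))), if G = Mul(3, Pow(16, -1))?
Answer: Rational(59709, 32) ≈ 1865.9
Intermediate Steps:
G = Rational(3, 16) (G = Mul(3, Rational(1, 16)) = Rational(3, 16) ≈ 0.18750)
Add(1865, Mul(-1, Mul(Mul(11, Pow(Add(18, 4), -1)), Add(G, -2)))) = Add(1865, Mul(-1, Mul(Mul(11, Pow(Add(18, 4), -1)), Add(Rational(3, 16), -2)))) = Add(1865, Mul(-1, Mul(Mul(11, Pow(22, -1)), Rational(-29, 16)))) = Add(1865, Mul(-1, Mul(Mul(11, Rational(1, 22)), Rational(-29, 16)))) = Add(1865, Mul(-1, Mul(Rational(1, 2), Rational(-29, 16)))) = Add(1865, Mul(-1, Rational(-29, 32))) = Add(1865, Rational(29, 32)) = Rational(59709, 32)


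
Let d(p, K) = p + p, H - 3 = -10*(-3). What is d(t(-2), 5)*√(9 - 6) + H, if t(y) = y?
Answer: 33 - 4*√3 ≈ 26.072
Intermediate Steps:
H = 33 (H = 3 - 10*(-3) = 3 + 30 = 33)
d(p, K) = 2*p
d(t(-2), 5)*√(9 - 6) + H = (2*(-2))*√(9 - 6) + 33 = -4*√3 + 33 = 33 - 4*√3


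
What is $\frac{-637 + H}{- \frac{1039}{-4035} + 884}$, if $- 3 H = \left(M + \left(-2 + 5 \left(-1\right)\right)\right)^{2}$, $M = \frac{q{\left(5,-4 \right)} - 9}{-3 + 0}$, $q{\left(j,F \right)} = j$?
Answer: $- \frac{23521360}{32111811} \approx -0.73248$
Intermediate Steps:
$M = \frac{4}{3}$ ($M = \frac{5 - 9}{-3 + 0} = - \frac{4}{-3} = \left(-4\right) \left(- \frac{1}{3}\right) = \frac{4}{3} \approx 1.3333$)
$H = - \frac{289}{27}$ ($H = - \frac{\left(\frac{4}{3} + \left(-2 + 5 \left(-1\right)\right)\right)^{2}}{3} = - \frac{\left(\frac{4}{3} - 7\right)^{2}}{3} = - \frac{\left(- \frac{17}{3}\right)^{2}}{3} = \left(- \frac{1}{3}\right) \frac{289}{9} = - \frac{289}{27} \approx -10.704$)
$\frac{-637 + H}{- \frac{1039}{-4035} + 884} = \frac{-637 - \frac{289}{27}}{- \frac{1039}{-4035} + 884} = - \frac{17488}{27 \left(\left(-1039\right) \left(- \frac{1}{4035}\right) + 884\right)} = - \frac{17488}{27 \left(\frac{1039}{4035} + 884\right)} = - \frac{17488}{27 \cdot \frac{3567979}{4035}} = \left(- \frac{17488}{27}\right) \frac{4035}{3567979} = - \frac{23521360}{32111811}$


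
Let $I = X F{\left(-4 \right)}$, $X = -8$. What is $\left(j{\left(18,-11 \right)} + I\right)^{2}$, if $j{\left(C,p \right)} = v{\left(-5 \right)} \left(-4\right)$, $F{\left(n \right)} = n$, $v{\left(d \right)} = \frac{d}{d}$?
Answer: $784$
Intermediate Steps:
$v{\left(d \right)} = 1$
$j{\left(C,p \right)} = -4$ ($j{\left(C,p \right)} = 1 \left(-4\right) = -4$)
$I = 32$ ($I = \left(-8\right) \left(-4\right) = 32$)
$\left(j{\left(18,-11 \right)} + I\right)^{2} = \left(-4 + 32\right)^{2} = 28^{2} = 784$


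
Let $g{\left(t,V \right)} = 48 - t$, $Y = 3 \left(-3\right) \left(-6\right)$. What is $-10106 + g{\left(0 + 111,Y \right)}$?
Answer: $-10169$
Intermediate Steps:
$Y = 54$ ($Y = \left(-9\right) \left(-6\right) = 54$)
$-10106 + g{\left(0 + 111,Y \right)} = -10106 + \left(48 - \left(0 + 111\right)\right) = -10106 + \left(48 - 111\right) = -10106 - 63 = -10169$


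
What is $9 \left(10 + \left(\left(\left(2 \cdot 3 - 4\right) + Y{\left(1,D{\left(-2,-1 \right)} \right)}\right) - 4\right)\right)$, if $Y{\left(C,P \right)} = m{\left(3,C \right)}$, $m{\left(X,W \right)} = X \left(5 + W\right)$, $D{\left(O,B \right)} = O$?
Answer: $234$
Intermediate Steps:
$Y{\left(C,P \right)} = 15 + 3 C$ ($Y{\left(C,P \right)} = 3 \left(5 + C\right) = 15 + 3 C$)
$9 \left(10 + \left(\left(\left(2 \cdot 3 - 4\right) + Y{\left(1,D{\left(-2,-1 \right)} \right)}\right) - 4\right)\right) = 9 \left(10 + \left(\left(\left(2 \cdot 3 - 4\right) + \left(15 + 3 \cdot 1\right)\right) - 4\right)\right) = 9 \left(10 + \left(\left(\left(6 - 4\right) + \left(15 + 3\right)\right) - 4\right)\right) = 9 \left(10 + \left(\left(2 + 18\right) - 4\right)\right) = 9 \left(10 + \left(20 - 4\right)\right) = 9 \left(10 + 16\right) = 9 \cdot 26 = 234$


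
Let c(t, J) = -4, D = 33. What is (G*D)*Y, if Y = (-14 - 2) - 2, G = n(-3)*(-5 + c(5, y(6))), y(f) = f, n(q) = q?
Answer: -16038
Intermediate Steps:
G = 27 (G = -3*(-5 - 4) = -3*(-9) = 27)
Y = -18 (Y = -16 - 2 = -18)
(G*D)*Y = (27*33)*(-18) = 891*(-18) = -16038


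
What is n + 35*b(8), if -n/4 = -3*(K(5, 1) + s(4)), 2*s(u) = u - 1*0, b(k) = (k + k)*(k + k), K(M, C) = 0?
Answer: 8984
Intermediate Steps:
b(k) = 4*k² (b(k) = (2*k)*(2*k) = 4*k²)
s(u) = u/2 (s(u) = (u - 1*0)/2 = (u + 0)/2 = u/2)
n = 24 (n = -(-12)*(0 + (½)*4) = -(-12)*(0 + 2) = -(-12)*2 = -4*(-6) = 24)
n + 35*b(8) = 24 + 35*(4*8²) = 24 + 35*(4*64) = 24 + 35*256 = 24 + 8960 = 8984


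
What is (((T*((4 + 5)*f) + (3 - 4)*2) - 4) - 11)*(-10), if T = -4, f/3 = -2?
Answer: -1990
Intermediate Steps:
f = -6 (f = 3*(-2) = -6)
(((T*((4 + 5)*f) + (3 - 4)*2) - 4) - 11)*(-10) = (((-4*(4 + 5)*(-6) + (3 - 4)*2) - 4) - 11)*(-10) = (((-36*(-6) - 1*2) - 4) - 11)*(-10) = (((-4*(-54) - 2) - 4) - 11)*(-10) = (((216 - 2) - 4) - 11)*(-10) = ((214 - 4) - 11)*(-10) = (210 - 11)*(-10) = 199*(-10) = -1990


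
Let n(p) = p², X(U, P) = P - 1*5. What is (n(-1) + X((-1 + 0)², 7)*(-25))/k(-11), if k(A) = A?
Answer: 49/11 ≈ 4.4545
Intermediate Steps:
X(U, P) = -5 + P (X(U, P) = P - 5 = -5 + P)
(n(-1) + X((-1 + 0)², 7)*(-25))/k(-11) = ((-1)² + (-5 + 7)*(-25))/(-11) = (1 + 2*(-25))*(-1/11) = (1 - 50)*(-1/11) = -49*(-1/11) = 49/11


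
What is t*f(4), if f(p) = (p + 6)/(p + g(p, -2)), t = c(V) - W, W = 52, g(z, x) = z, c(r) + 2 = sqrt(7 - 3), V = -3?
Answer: -65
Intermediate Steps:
c(r) = 0 (c(r) = -2 + sqrt(7 - 3) = -2 + sqrt(4) = -2 + 2 = 0)
t = -52 (t = 0 - 1*52 = 0 - 52 = -52)
f(p) = (6 + p)/(2*p) (f(p) = (p + 6)/(p + p) = (6 + p)/((2*p)) = (6 + p)*(1/(2*p)) = (6 + p)/(2*p))
t*f(4) = -26*(6 + 4)/4 = -26*10/4 = -52*5/4 = -65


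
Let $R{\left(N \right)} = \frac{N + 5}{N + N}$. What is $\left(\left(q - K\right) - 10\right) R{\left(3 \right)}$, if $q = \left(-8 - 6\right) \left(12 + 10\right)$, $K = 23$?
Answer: $- \frac{1364}{3} \approx -454.67$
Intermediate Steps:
$q = -308$ ($q = \left(-14\right) 22 = -308$)
$R{\left(N \right)} = \frac{5 + N}{2 N}$
$\left(\left(q - K\right) - 10\right) R{\left(3 \right)} = \left(\left(-308 - 23\right) - 10\right) \frac{5 + 3}{2 \cdot 3} = \left(\left(-308 - 23\right) - 10\right) \frac{1}{2} \cdot \frac{1}{3} \cdot 8 = \left(-331 - 10\right) \frac{4}{3} = \left(-341\right) \frac{4}{3} = - \frac{1364}{3}$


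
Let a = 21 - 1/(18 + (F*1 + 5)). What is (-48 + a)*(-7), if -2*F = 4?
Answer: 568/3 ≈ 189.33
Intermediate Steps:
F = -2 (F = -½*4 = -2)
a = 440/21 (a = 21 - 1/(18 + (-2*1 + 5)) = 21 - 1/(18 + (-2 + 5)) = 21 - 1/(18 + 3) = 21 - 1/21 = 440/21 ≈ 20.952)
(-48 + a)*(-7) = (-48 + 440/21)*(-7) = -568/21*(-7) = 568/3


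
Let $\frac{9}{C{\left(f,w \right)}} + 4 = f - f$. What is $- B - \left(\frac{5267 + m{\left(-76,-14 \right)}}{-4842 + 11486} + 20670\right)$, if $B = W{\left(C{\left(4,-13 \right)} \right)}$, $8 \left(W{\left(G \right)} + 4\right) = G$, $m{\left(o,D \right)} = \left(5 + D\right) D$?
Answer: $- \frac{1098467427}{53152} \approx -20667.0$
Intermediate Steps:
$m{\left(o,D \right)} = D \left(5 + D\right)$
$C{\left(f,w \right)} = - \frac{9}{4}$ ($C{\left(f,w \right)} = \frac{9}{-4 + \left(f - f\right)} = \frac{9}{-4 + 0} = \frac{9}{-4} = 9 \left(- \frac{1}{4}\right) = - \frac{9}{4}$)
$W{\left(G \right)} = -4 + \frac{G}{8}$
$B = - \frac{137}{32}$ ($B = -4 + \frac{1}{8} \left(- \frac{9}{4}\right) = -4 - \frac{9}{32} = - \frac{137}{32} \approx -4.2813$)
$- B - \left(\frac{5267 + m{\left(-76,-14 \right)}}{-4842 + 11486} + 20670\right) = \left(-1\right) \left(- \frac{137}{32}\right) - \left(\frac{5267 - 14 \left(5 - 14\right)}{-4842 + 11486} + 20670\right) = \frac{137}{32} - \left(\frac{5267 - -126}{6644} + 20670\right) = \frac{137}{32} - \left(\left(5267 + 126\right) \frac{1}{6644} + 20670\right) = \frac{137}{32} - \left(5393 \cdot \frac{1}{6644} + 20670\right) = \frac{137}{32} - \left(\frac{5393}{6644} + 20670\right) = \frac{137}{32} - \frac{137336873}{6644} = - \frac{1098467427}{53152}$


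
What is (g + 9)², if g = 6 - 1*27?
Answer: 144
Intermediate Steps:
g = -21 (g = 6 - 27 = -21)
(g + 9)² = (-21 + 9)² = (-12)² = 144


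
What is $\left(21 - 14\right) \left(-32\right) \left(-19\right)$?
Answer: $4256$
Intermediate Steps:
$\left(21 - 14\right) \left(-32\right) \left(-19\right) = 7 \left(-32\right) \left(-19\right) = \left(-224\right) \left(-19\right) = 4256$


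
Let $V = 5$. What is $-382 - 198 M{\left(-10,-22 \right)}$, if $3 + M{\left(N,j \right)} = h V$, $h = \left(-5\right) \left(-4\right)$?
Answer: $-19588$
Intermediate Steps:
$h = 20$
$M{\left(N,j \right)} = 97$ ($M{\left(N,j \right)} = -3 + 20 \cdot 5 = -3 + 100 = 97$)
$-382 - 198 M{\left(-10,-22 \right)} = -382 - 19206 = -19588$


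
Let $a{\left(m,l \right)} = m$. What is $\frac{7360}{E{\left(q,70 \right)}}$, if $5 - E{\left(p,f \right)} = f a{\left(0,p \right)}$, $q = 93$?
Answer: $1472$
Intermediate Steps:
$E{\left(p,f \right)} = 5$ ($E{\left(p,f \right)} = 5 - f 0 = 5 - 0 = 5 + 0 = 5$)
$\frac{7360}{E{\left(q,70 \right)}} = \frac{7360}{5} = 7360 \cdot \frac{1}{5} = 1472$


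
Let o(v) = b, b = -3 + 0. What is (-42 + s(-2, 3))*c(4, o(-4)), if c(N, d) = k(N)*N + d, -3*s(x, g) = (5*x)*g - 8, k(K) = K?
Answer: -1144/3 ≈ -381.33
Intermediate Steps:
b = -3
s(x, g) = 8/3 - 5*g*x/3 (s(x, g) = -((5*x)*g - 8)/3 = -(5*g*x - 8)/3 = -(-8 + 5*g*x)/3 = 8/3 - 5*g*x/3)
o(v) = -3
c(N, d) = d + N² (c(N, d) = N*N + d = N² + d = d + N²)
(-42 + s(-2, 3))*c(4, o(-4)) = (-42 + (8/3 - 5/3*3*(-2)))*(-3 + 4²) = (-42 + (8/3 + 10))*(-3 + 16) = (-42 + 38/3)*13 = -88/3*13 = -1144/3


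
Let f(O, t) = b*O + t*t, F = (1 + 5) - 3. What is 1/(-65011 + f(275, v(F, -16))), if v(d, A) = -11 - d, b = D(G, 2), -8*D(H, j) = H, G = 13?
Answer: -8/522095 ≈ -1.5323e-5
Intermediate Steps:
D(H, j) = -H/8
b = -13/8 (b = -⅛*13 = -13/8 ≈ -1.6250)
F = 3 (F = 6 - 3 = 3)
f(O, t) = t² - 13*O/8 (f(O, t) = -13*O/8 + t*t = -13*O/8 + t² = t² - 13*O/8)
1/(-65011 + f(275, v(F, -16))) = 1/(-65011 + ((-11 - 1*3)² - 13/8*275)) = 1/(-65011 + ((-11 - 3)² - 3575/8)) = 1/(-65011 + ((-14)² - 3575/8)) = 1/(-65011 + (196 - 3575/8)) = 1/(-65011 - 2007/8) = 1/(-522095/8) = -8/522095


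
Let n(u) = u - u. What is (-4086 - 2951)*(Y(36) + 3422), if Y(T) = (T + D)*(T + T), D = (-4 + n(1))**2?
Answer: -50427142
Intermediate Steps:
n(u) = 0
D = 16 (D = (-4 + 0)**2 = (-4)**2 = 16)
Y(T) = 2*T*(16 + T) (Y(T) = (T + 16)*(T + T) = (16 + T)*(2*T) = 2*T*(16 + T))
(-4086 - 2951)*(Y(36) + 3422) = (-4086 - 2951)*(2*36*(16 + 36) + 3422) = -7037*(2*36*52 + 3422) = -7037*(3744 + 3422) = -7037*7166 = -50427142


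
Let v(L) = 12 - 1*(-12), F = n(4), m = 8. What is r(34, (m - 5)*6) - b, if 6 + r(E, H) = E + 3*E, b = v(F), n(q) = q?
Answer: 106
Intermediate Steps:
F = 4
v(L) = 24 (v(L) = 12 + 12 = 24)
b = 24
r(E, H) = -6 + 4*E (r(E, H) = -6 + (E + 3*E) = -6 + 4*E)
r(34, (m - 5)*6) - b = (-6 + 4*34) - 1*24 = (-6 + 136) - 24 = 130 - 24 = 106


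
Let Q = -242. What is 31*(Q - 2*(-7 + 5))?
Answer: -7378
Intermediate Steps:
31*(Q - 2*(-7 + 5)) = 31*(-242 - 2*(-7 + 5)) = 31*(-242 - 2*(-2)) = 31*(-242 + 4) = 31*(-238) = -7378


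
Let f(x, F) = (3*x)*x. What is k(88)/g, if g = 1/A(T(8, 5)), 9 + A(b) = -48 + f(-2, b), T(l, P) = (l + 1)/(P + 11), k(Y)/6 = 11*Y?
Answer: -261360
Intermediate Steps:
f(x, F) = 3*x**2
k(Y) = 66*Y (k(Y) = 6*(11*Y) = 66*Y)
T(l, P) = (1 + l)/(11 + P)
A(b) = -45 (A(b) = -9 + (-48 + 3*(-2)**2) = -9 + (-48 + 3*4) = -9 + (-48 + 12) = -9 - 36 = -45)
g = -1/45 (g = 1/(-45) = -1/45 ≈ -0.022222)
k(88)/g = (66*88)/(-1/45) = 5808*(-45) = -261360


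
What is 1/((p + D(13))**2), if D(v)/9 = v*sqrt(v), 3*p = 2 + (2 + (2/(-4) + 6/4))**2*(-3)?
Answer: 9/(25 - 351*sqrt(13))**2 ≈ 5.8481e-6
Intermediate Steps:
p = -25/3 (p = (2 + (2 + (2/(-4) + 6/4))**2*(-3))/3 = (2 + (2 + (2*(-1/4) + 6*(1/4)))**2*(-3))/3 = (2 + (2 + (-1/2 + 3/2))**2*(-3))/3 = (2 + (2 + 1)**2*(-3))/3 = (2 + 3**2*(-3))/3 = (2 + 9*(-3))/3 = (2 - 27)/3 = (1/3)*(-25) = -25/3 ≈ -8.3333)
D(v) = 9*v**(3/2) (D(v) = 9*(v*sqrt(v)) = 9*v**(3/2))
1/((p + D(13))**2) = 1/((-25/3 + 9*13**(3/2))**2) = 1/((-25/3 + 9*(13*sqrt(13)))**2) = 1/((-25/3 + 117*sqrt(13))**2) = (-25/3 + 117*sqrt(13))**(-2)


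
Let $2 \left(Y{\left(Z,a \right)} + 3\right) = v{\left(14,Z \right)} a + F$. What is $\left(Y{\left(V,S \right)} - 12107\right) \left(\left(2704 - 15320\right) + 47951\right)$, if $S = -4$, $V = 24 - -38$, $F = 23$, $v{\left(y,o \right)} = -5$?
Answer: $- \frac{854294295}{2} \approx -4.2715 \cdot 10^{8}$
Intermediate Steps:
$V = 62$ ($V = 24 + 38 = 62$)
$Y{\left(Z,a \right)} = \frac{17}{2} - \frac{5 a}{2}$ ($Y{\left(Z,a \right)} = -3 + \frac{- 5 a + 23}{2} = -3 + \frac{23 - 5 a}{2} = -3 - \left(- \frac{23}{2} + \frac{5 a}{2}\right) = \frac{17}{2} - \frac{5 a}{2}$)
$\left(Y{\left(V,S \right)} - 12107\right) \left(\left(2704 - 15320\right) + 47951\right) = \left(\left(\frac{17}{2} - -10\right) - 12107\right) \left(\left(2704 - 15320\right) + 47951\right) = \left(\left(\frac{17}{2} + 10\right) - 12107\right) \left(\left(2704 - 15320\right) + 47951\right) = \left(\frac{37}{2} - 12107\right) \left(-12616 + 47951\right) = \left(- \frac{24177}{2}\right) 35335 = - \frac{854294295}{2}$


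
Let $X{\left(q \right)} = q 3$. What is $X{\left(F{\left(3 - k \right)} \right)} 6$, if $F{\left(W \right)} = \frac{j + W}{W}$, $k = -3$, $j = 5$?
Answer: $33$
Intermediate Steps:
$F{\left(W \right)} = \frac{5 + W}{W}$
$X{\left(q \right)} = 3 q$
$X{\left(F{\left(3 - k \right)} \right)} 6 = 3 \frac{5 + \left(3 - -3\right)}{3 - -3} \cdot 6 = 3 \frac{5 + \left(3 + 3\right)}{3 + 3} \cdot 6 = 3 \frac{5 + 6}{6} \cdot 6 = 3 \cdot \frac{1}{6} \cdot 11 \cdot 6 = 3 \cdot \frac{11}{6} \cdot 6 = \frac{11}{2} \cdot 6 = 33$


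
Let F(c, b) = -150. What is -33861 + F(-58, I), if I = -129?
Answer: -34011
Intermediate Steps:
-33861 + F(-58, I) = -33861 - 150 = -34011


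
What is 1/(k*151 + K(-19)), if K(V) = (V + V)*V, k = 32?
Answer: 1/5554 ≈ 0.00018005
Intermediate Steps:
K(V) = 2*V² (K(V) = (2*V)*V = 2*V²)
1/(k*151 + K(-19)) = 1/(32*151 + 2*(-19)²) = 1/(4832 + 2*361) = 1/(4832 + 722) = 1/5554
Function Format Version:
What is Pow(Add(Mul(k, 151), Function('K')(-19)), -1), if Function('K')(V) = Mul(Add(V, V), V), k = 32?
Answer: Rational(1, 5554) ≈ 0.00018005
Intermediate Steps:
Function('K')(V) = Mul(2, Pow(V, 2)) (Function('K')(V) = Mul(Mul(2, V), V) = Mul(2, Pow(V, 2)))
Pow(Add(Mul(k, 151), Function('K')(-19)), -1) = Pow(Add(Mul(32, 151), Mul(2, Pow(-19, 2))), -1) = Pow(Add(4832, Mul(2, 361)), -1) = Pow(Add(4832, 722), -1) = Pow(5554, -1) = Rational(1, 5554)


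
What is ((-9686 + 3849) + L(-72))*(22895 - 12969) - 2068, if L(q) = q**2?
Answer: -6483746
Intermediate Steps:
((-9686 + 3849) + L(-72))*(22895 - 12969) - 2068 = ((-9686 + 3849) + (-72)**2)*(22895 - 12969) - 2068 = (-5837 + 5184)*9926 - 2068 = -653*9926 - 2068 = -6481678 - 2068 = -6483746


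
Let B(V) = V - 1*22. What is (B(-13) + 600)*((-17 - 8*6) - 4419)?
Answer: -2533460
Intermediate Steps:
B(V) = -22 + V (B(V) = V - 22 = -22 + V)
(B(-13) + 600)*((-17 - 8*6) - 4419) = ((-22 - 13) + 600)*((-17 - 8*6) - 4419) = (-35 + 600)*((-17 - 48) - 4419) = 565*(-65 - 4419) = 565*(-4484) = -2533460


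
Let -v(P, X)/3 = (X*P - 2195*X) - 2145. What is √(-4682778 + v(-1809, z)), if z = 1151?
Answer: √9149469 ≈ 3024.8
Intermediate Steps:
v(P, X) = 6435 + 6585*X - 3*P*X (v(P, X) = -3*((X*P - 2195*X) - 2145) = -3*((P*X - 2195*X) - 2145) = -3*((-2195*X + P*X) - 2145) = -3*(-2145 - 2195*X + P*X) = 6435 + 6585*X - 3*P*X)
√(-4682778 + v(-1809, z)) = √(-4682778 + (6435 + 6585*1151 - 3*(-1809)*1151)) = √(-4682778 + (6435 + 7579335 + 6246477)) = √(-4682778 + 13832247) = √9149469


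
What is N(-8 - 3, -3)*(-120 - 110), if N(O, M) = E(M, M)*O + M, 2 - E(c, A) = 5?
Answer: -6900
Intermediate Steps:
E(c, A) = -3 (E(c, A) = 2 - 1*5 = 2 - 5 = -3)
N(O, M) = M - 3*O (N(O, M) = -3*O + M = M - 3*O)
N(-8 - 3, -3)*(-120 - 110) = (-3 - 3*(-8 - 3))*(-120 - 110) = (-3 - 3*(-11))*(-230) = (-3 + 33)*(-230) = 30*(-230) = -6900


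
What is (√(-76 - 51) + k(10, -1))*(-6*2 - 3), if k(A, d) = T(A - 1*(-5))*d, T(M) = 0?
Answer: -15*I*√127 ≈ -169.04*I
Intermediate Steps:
k(A, d) = 0 (k(A, d) = 0*d = 0)
(√(-76 - 51) + k(10, -1))*(-6*2 - 3) = (√(-76 - 51) + 0)*(-6*2 - 3) = (√(-127) + 0)*(-12 - 3) = (I*√127 + 0)*(-15) = (I*√127)*(-15) = -15*I*√127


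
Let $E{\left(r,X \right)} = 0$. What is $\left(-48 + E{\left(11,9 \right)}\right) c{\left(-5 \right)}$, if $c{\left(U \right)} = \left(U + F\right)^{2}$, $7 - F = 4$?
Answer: $-192$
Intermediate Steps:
$F = 3$ ($F = 7 - 4 = 3$)
$c{\left(U \right)} = \left(3 + U\right)^{2}$ ($c{\left(U \right)} = \left(U + 3\right)^{2} = \left(3 + U\right)^{2}$)
$\left(-48 + E{\left(11,9 \right)}\right) c{\left(-5 \right)} = \left(-48 + 0\right) \left(3 - 5\right)^{2} = - 48 \left(-2\right)^{2} = \left(-48\right) 4 = -192$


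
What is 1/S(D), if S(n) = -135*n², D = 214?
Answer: -1/6182460 ≈ -1.6175e-7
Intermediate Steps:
1/S(D) = 1/(-135*214²) = 1/(-135*45796) = 1/(-6182460) = -1/6182460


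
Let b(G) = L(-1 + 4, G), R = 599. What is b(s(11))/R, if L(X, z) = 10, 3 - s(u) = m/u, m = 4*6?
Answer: 10/599 ≈ 0.016694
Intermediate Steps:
m = 24
s(u) = 3 - 24/u
b(G) = 10
b(s(11))/R = 10/599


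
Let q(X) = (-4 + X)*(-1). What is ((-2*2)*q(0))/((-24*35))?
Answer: 2/105 ≈ 0.019048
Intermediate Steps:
q(X) = 4 - X
((-2*2)*q(0))/((-24*35)) = ((-2*2)*(4 - 1*0))/((-24*35)) = -4*(4 + 0)/(-840) = -4*4*(-1/840) = -16*(-1/840) = 2/105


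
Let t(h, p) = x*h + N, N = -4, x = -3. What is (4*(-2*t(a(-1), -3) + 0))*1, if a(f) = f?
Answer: 8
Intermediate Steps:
t(h, p) = -4 - 3*h (t(h, p) = -3*h - 4 = -4 - 3*h)
(4*(-2*t(a(-1), -3) + 0))*1 = (4*(-2*(-4 - 3*(-1)) + 0))*1 = (4*(-2*(-4 + 3) + 0))*1 = (4*(-2*(-1) + 0))*1 = (4*(2 + 0))*1 = (4*2)*1 = 8*1 = 8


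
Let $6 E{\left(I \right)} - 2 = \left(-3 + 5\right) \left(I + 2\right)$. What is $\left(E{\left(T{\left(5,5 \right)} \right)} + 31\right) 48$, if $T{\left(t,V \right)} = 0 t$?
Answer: $1536$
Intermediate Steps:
$T{\left(t,V \right)} = 0$
$E{\left(I \right)} = 1 + \frac{I}{3}$ ($E{\left(I \right)} = \frac{1}{3} + \frac{\left(-3 + 5\right) \left(I + 2\right)}{6} = \frac{1}{3} + \frac{2 \left(2 + I\right)}{6} = \frac{1}{3} + \frac{4 + 2 I}{6} = \frac{1}{3} + \left(\frac{2}{3} + \frac{I}{3}\right) = 1 + \frac{I}{3}$)
$\left(E{\left(T{\left(5,5 \right)} \right)} + 31\right) 48 = \left(\left(1 + \frac{1}{3} \cdot 0\right) + 31\right) 48 = \left(\left(1 + 0\right) + 31\right) 48 = \left(1 + 31\right) 48 = 32 \cdot 48 = 1536$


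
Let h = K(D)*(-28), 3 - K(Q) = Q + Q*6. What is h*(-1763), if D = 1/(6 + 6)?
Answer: 357889/3 ≈ 1.1930e+5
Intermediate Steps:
D = 1/12 ≈ 0.083333
K(Q) = 3 - 7*Q (K(Q) = 3 - (Q + Q*6) = 3 - (Q + 6*Q) = 3 - 7*Q)
h = -203/3 (h = (3 - 7*1/12)*(-28) = (3 - 7/12)*(-28) = (29/12)*(-28) = -203/3 ≈ -67.667)
h*(-1763) = -203/3*(-1763) = 357889/3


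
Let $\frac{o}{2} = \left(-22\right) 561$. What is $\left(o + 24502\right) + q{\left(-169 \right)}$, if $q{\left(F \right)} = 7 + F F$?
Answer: $28386$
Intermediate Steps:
$o = -24684$ ($o = 2 \left(\left(-22\right) 561\right) = 2 \left(-12342\right) = -24684$)
$q{\left(F \right)} = 7 + F^{2}$
$\left(o + 24502\right) + q{\left(-169 \right)} = \left(-24684 + 24502\right) + \left(7 + \left(-169\right)^{2}\right) = -182 + \left(7 + 28561\right) = -182 + 28568 = 28386$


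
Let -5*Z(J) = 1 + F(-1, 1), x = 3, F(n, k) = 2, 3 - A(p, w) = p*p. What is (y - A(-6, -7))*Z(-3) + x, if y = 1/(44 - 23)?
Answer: -589/35 ≈ -16.829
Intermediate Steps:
A(p, w) = 3 - p**2 (A(p, w) = 3 - p*p = 3 - p**2)
y = 1/21 ≈ 0.047619
Z(J) = -3/5 (Z(J) = -(1 + 2)/5 = -1/5*3 = -3/5)
(y - A(-6, -7))*Z(-3) + x = (1/21 - (3 - 1*(-6)**2))*(-3/5) + 3 = (1/21 - (3 - 1*36))*(-3/5) + 3 = (1/21 - (3 - 36))*(-3/5) + 3 = (1/21 - 1*(-33))*(-3/5) + 3 = (1/21 + 33)*(-3/5) + 3 = (694/21)*(-3/5) + 3 = -694/35 + 3 = -589/35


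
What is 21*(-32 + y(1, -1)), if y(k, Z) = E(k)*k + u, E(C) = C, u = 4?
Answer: -567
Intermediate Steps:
y(k, Z) = 4 + k² (y(k, Z) = k*k + 4 = k² + 4 = 4 + k²)
21*(-32 + y(1, -1)) = 21*(-32 + (4 + 1²)) = 21*(-32 + (4 + 1)) = 21*(-32 + 5) = 21*(-27) = -567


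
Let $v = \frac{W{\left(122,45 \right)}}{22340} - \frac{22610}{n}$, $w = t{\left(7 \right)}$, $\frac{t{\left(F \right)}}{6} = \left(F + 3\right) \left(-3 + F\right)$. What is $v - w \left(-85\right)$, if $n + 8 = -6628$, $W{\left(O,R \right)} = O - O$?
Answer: $\frac{9671215}{474} \approx 20403.0$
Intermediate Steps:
$t{\left(F \right)} = 6 \left(-3 + F\right) \left(3 + F\right)$ ($t{\left(F \right)} = 6 \left(F + 3\right) \left(-3 + F\right) = 6 \left(3 + F\right) \left(-3 + F\right) = 6 \left(-3 + F\right) \left(3 + F\right)$)
$w = 240$ ($w = -54 + 6 \cdot 7^{2} = -54 + 6 \cdot 49 = -54 + 294 = 240$)
$W{\left(O,R \right)} = 0$
$n = -6636$ ($n = -8 - 6628 = -6636$)
$v = \frac{1615}{474}$ ($v = \frac{0}{22340} - \frac{22610}{-6636} = 0 \cdot \frac{1}{22340} - - \frac{1615}{474} = 0 + \frac{1615}{474} = \frac{1615}{474} \approx 3.4072$)
$v - w \left(-85\right) = \frac{1615}{474} - 240 \left(-85\right) = \frac{1615}{474} - -20400 = \frac{1615}{474} + 20400 = \frac{9671215}{474}$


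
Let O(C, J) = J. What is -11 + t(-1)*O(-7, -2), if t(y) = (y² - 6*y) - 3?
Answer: -19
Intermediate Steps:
t(y) = -3 + y² - 6*y
-11 + t(-1)*O(-7, -2) = -11 + (-3 + (-1)² - 6*(-1))*(-2) = -11 + (-3 + 1 + 6)*(-2) = -11 + 4*(-2) = -11 - 8 = -19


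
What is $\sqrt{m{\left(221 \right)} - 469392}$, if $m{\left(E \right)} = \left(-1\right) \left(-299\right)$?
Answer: $i \sqrt{469093} \approx 684.9 i$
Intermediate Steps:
$m{\left(E \right)} = 299$
$\sqrt{m{\left(221 \right)} - 469392} = \sqrt{299 - 469392} = \sqrt{-469093} = i \sqrt{469093}$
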